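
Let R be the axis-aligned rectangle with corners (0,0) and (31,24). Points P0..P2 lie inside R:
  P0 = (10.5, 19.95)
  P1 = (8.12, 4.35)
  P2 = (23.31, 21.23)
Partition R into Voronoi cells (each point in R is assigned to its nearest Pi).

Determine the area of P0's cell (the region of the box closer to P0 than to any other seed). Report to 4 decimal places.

Area of P0's cell: 202.2062

1. box [0,31]×[0,24]: [(0, 0) (31, 0) (31, 24) (0, 24)]
2. ⊥bis P0·P1 via (9.31,12.15): [(0, 13.5704) (31, 8.8409) (31, 24) (0, 24)]  |A|=396.6255
3. ⊥bis P0·P2 via (16.905,20.59): [(0, 13.5704) (17.879, 10.8427) (16.5643, 24) (0, 24)]  |A|=202.2062
4. canonical 4-gon: [(0, 13.5704) (17.879, 10.8427) (16.5643, 24) (0, 24)]
5. shoelace: 202.2062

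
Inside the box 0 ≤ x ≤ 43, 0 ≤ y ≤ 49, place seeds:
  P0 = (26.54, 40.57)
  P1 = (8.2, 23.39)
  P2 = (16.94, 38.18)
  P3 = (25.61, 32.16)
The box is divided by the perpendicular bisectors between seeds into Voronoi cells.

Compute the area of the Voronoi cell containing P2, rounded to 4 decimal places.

Area of P2's cell: 336.7638

1. box [0,43]×[0,49]: [(0, 0) (43, 0) (43, 49) (0, 49)]
2. ⊥bis P2·P0 via (21.74,39.375): [(0, 0) (31.5427, 0) (19.3438, 49) (0, 49)]  |A|=1246.7195
3. ⊥bis P2·P1 via (12.57,30.785): [(0, 38.2131) (25.8292, 22.9496) (19.3438, 49) (0, 49)]  |A|=391.2653
4. ⊥bis P2·P3 via (21.275,35.17): [(0, 38.2131) (16.5835, 28.4133) (22.3879, 36.7727) (19.3438, 49) (0, 49)]  |A|=336.7638
5. canonical 5-gon: [(0, 38.2131) (16.5835, 28.4133) (22.3879, 36.7727) (19.3438, 49) (0, 49)]
6. shoelace: 336.7638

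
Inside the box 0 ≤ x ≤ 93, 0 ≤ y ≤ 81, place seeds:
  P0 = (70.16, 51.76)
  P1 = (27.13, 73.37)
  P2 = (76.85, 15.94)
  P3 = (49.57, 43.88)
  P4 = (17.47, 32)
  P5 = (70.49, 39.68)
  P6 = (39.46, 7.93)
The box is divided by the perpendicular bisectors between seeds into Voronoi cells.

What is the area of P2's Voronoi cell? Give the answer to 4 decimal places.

1. box [0,93]×[0,81]: [(0, 0) (93, 0) (93, 81) (0, 81)]
2. ⊥bis P2·P0 via (73.505,33.85): [(0, 20.1217) (0, 0) (93, 0) (93, 37.491)]  |A|=2678.9908
3. ⊥bis P2·P1 via (51.99,44.655): [(30.1584, 25.7543) (0.4104, 0) (93, 0) (93, 37.491)]  |A|=2370.2872
4. ⊥bis P2·P3 via (63.21,29.91): [(65.7647, 32.4044) (32.5764, 0) (93, 0) (93, 37.491)]  |A|=1489.5341
5. ⊥bis P2·P4 via (47.16,23.97): [(65.7647, 32.4044) (43.5838, 10.7474) (40.677, 0) (93, 0) (93, 37.491)]  |A|=1446.0035
6. ⊥bis P2·P5 via (73.67,27.81): [(56.2906, 23.154) (43.5838, 10.7474) (40.677, 0) (93, 0) (93, 32.9886)]  |A|=1261.4897
7. ⊥bis P2·P6 via (58.155,11.935): [(56.2906, 23.154) (55.8448, 22.7188) (60.7118, 0) (93, 0) (93, 32.9886)]  |A|=985.4187
8. canonical 5-gon: [(56.2906, 23.154) (55.8448, 22.7188) (60.7118, 0) (93, 0) (93, 32.9886)]
9. shoelace: 985.4187

Area of P2's cell: 985.4187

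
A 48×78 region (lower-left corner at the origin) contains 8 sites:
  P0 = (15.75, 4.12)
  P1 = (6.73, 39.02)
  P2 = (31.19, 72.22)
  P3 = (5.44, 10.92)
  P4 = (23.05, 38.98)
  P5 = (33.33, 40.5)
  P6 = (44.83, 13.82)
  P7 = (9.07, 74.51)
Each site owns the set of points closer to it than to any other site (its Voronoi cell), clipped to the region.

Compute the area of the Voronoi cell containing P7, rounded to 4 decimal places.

Area of P7's cell: 413.0693

1. box [0,48]×[0,78]: [(0, 0) (48, 0) (48, 78) (0, 78)]
2. ⊥bis P7·P0 via (12.41,39.315): [(0, 38.1373) (48, 42.6925) (48, 78) (0, 78)]  |A|=1804.0853
3. ⊥bis P7·P1 via (7.9,56.765): [(0, 57.2859) (48, 54.121) (48, 78) (0, 78)]  |A|=1070.2338
4. ⊥bis P7·P2 via (20.13,73.365): [(0, 57.2859) (18.3402, 56.0766) (20.6098, 78) (0, 78)]  |A|=415.8691
5. ⊥bis P7·P3 via (7.255,42.715): [(0, 57.2859) (18.3402, 56.0766) (20.6098, 78) (0, 78)]  |A|=415.8691
6. ⊥bis P7·P4 via (16.06,56.745): [(0, 57.2859) (14.9324, 56.3013) (18.5092, 57.7087) (20.6098, 78) (0, 78)]  |A|=413.0693
7. ⊥bis P7·P5 via (21.2,57.505): [(0, 57.2859) (14.9324, 56.3013) (18.5092, 57.7087) (20.6098, 78) (0, 78)]  |A|=413.0693
8. ⊥bis P7·P6 via (26.95,44.165): [(0, 57.2859) (14.9324, 56.3013) (18.5092, 57.7087) (20.6098, 78) (0, 78)]  |A|=413.0693
9. canonical 5-gon: [(0, 57.2859) (14.9324, 56.3013) (18.5092, 57.7087) (20.6098, 78) (0, 78)]
10. shoelace: 413.0693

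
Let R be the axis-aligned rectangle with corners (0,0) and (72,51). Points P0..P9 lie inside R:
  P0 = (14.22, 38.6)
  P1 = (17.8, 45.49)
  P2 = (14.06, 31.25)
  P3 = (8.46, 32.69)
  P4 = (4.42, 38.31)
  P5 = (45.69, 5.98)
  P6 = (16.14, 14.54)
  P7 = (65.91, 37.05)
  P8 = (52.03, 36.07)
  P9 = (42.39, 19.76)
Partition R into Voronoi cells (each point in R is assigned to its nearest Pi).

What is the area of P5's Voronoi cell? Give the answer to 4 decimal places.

1. box [0,72]×[0,51]: [(0, 0) (72, 0) (72, 51) (0, 51)]
2. ⊥bis P5·P0 via (29.955,22.29): [(6.8505, 0) (72, 0) (72, 51) (59.7141, 51)]  |A|=1974.6026
3. ⊥bis P5·P1 via (31.745,25.735): [(38.3825, 30.4204) (6.8505, 0) (72, 0) (72, 51) (67.5363, 51)]  |A|=1894.1138
4. ⊥bis P5·P2 via (29.875,18.615): [(40.5019, 31.9164) (15.003, 0) (72, 0) (72, 51) (67.5363, 51)]  |A|=1755.3646
5. ⊥bis P5·P3 via (27.075,19.335): [(40.5019, 31.9164) (15.003, 0) (72, 0) (72, 51) (67.5363, 51)]  |A|=1755.3646
6. ⊥bis P5·P4 via (25.055,22.145): [(40.5019, 31.9164) (15.003, 0) (72, 0) (72, 51) (67.5363, 51)]  |A|=1755.3646
7. ⊥bis P5·P6 via (30.915,10.26): [(40.5019, 31.9164) (35.3036, 25.4099) (27.9429, 0) (72, 0) (72, 51) (67.5363, 51)]  |A|=1590.9642
8. ⊥bis P5·P7 via (55.8,21.515): [(40.2676, 31.6233) (35.3036, 25.4099) (27.9429, 0) (72, 0) (72, 10.9722)]  |A|=910.9028
9. ⊥bis P5·P8 via (48.86,21.025): [(60.2361, 18.628) (34.8863, 23.9693) (27.9429, 0) (72, 0) (72, 10.9722)]  |A|=797.2384
10. ⊥bis P5·P9 via (44.04,12.87): [(62.3472, 17.2542) (30.749, 9.6871) (27.9429, 0) (72, 0) (72, 10.9722)]  |A|=575.4709
11. canonical 5-gon: [(62.3472, 17.2542) (30.749, 9.6871) (27.9429, 0) (72, 0) (72, 10.9722)]
12. shoelace: 575.4709

Area of P5's cell: 575.4709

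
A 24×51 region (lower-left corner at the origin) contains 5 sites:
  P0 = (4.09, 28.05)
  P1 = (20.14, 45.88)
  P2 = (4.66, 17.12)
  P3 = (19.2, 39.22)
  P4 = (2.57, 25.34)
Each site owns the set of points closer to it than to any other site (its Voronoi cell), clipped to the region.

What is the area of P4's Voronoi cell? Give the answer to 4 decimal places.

Area of P4's cell: 41.7679

1. box [0,24]×[0,51]: [(0, 0) (24, 0) (24, 51) (0, 51)]
2. ⊥bis P4·P0 via (3.33,26.695): [(0, 28.5627) (0, 0) (24, 0) (24, 15.1015)]  |A|=523.9709
3. ⊥bis P4·P1 via (11.355,35.61): [(0, 28.5627) (0, 0) (24, 0) (24, 15.1015)]  |A|=523.9709
4. ⊥bis P4·P2 via (3.615,21.23): [(10.1232, 22.8848) (0, 28.5627) (0, 20.3109)]  |A|=41.7679
5. ⊥bis P4·P3 via (10.885,32.28): [(10.1232, 22.8848) (0, 28.5627) (0, 20.3109)]  |A|=41.7679
6. canonical 3-gon: [(10.1232, 22.8848) (0, 28.5627) (0, 20.3109)]
7. shoelace: 41.7679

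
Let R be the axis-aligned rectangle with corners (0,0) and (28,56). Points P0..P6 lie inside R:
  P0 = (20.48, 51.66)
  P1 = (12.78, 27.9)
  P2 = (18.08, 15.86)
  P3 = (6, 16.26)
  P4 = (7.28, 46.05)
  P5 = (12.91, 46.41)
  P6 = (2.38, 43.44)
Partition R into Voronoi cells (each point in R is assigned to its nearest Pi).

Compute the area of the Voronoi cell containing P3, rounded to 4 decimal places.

Area of P3's cell: 285.5322

1. box [0,28]×[0,56]: [(0, 0) (28, 0) (28, 56) (0, 56)]
2. ⊥bis P3·P0 via (13.24,33.96): [(0, 39.3757) (0, 0) (28, 0) (28, 27.9226)]  |A|=942.1756
3. ⊥bis P3·P1 via (9.39,22.08): [(0, 27.5494) (0, 0) (28, 0) (28, 11.2402)]  |A|=543.0542
4. ⊥bis P3·P2 via (12.04,16.06): [(12.1854, 20.4517) (0, 27.5494) (0, 0) (11.5082, 0)]  |A|=285.5322
5. ⊥bis P3·P4 via (6.64,31.155): [(12.1854, 20.4517) (0, 27.5494) (0, 0) (11.5082, 0)]  |A|=285.5322
6. ⊥bis P3·P5 via (9.455,31.335): [(12.1854, 20.4517) (0, 27.5494) (0, 0) (11.5082, 0)]  |A|=285.5322
7. ⊥bis P3·P6 via (4.19,29.85): [(12.1854, 20.4517) (0, 27.5494) (0, 0) (11.5082, 0)]  |A|=285.5322
8. canonical 4-gon: [(12.1854, 20.4517) (0, 27.5494) (0, 0) (11.5082, 0)]
9. shoelace: 285.5322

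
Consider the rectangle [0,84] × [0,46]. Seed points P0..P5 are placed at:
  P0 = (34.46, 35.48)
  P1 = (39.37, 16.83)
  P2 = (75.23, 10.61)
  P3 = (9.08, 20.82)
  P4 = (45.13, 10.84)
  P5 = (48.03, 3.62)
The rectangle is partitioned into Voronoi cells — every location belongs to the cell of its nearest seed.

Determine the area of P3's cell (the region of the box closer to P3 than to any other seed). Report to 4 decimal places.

Area of P3's cell: 951.3303

1. box [0,84]×[0,46]: [(0, 0) (84, 0) (84, 46) (0, 46)]
2. ⊥bis P3·P0 via (21.77,28.15): [(0, 0) (38.03, 0) (11.4595, 46) (0, 46)]  |A|=1138.2582
3. ⊥bis P3·P1 via (24.225,18.825): [(0, 0) (21.7452, 0) (24.7693, 22.9574) (11.4595, 46) (0, 46)]  |A|=951.3303
4. ⊥bis P3·P2 via (42.155,15.715): [(0, 0) (21.7452, 0) (24.7693, 22.9574) (11.4595, 46) (0, 46)]  |A|=951.3303
5. ⊥bis P3·P4 via (27.105,15.83): [(0, 0) (21.7452, 0) (24.7693, 22.9574) (11.4595, 46) (0, 46)]  |A|=951.3303
6. ⊥bis P3·P5 via (28.555,12.22): [(0, 0) (21.7452, 0) (24.7693, 22.9574) (11.4595, 46) (0, 46)]  |A|=951.3303
7. canonical 5-gon: [(0, 0) (21.7452, 0) (24.7693, 22.9574) (11.4595, 46) (0, 46)]
8. shoelace: 951.3303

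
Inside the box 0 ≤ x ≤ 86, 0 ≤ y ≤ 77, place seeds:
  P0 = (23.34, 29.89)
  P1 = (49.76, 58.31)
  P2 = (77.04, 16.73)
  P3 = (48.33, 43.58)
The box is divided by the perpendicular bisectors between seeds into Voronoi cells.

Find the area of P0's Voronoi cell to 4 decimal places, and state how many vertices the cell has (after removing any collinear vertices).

Area of P0's cell: 2450.9170 (6 vertices)

1. box [0,86]×[0,77]: [(0, 0) (86, 0) (86, 77) (0, 77)]
2. ⊥bis P0·P1 via (36.55,44.1): [(0, 0) (83.9884, 0) (1.1595, 77) (0, 77)]  |A|=3278.1919
3. ⊥bis P0·P2 via (50.19,23.31): [(0, 0) (44.4775, 0) (51.8087, 29.9151) (1.1595, 77) (0, 77)]  |A|=2687.2061
4. ⊥bis P0·P3 via (35.835,36.735): [(0, 0) (44.4775, 0) (48.0263, 14.4808) (26.8712, 53.0976) (1.1595, 77) (0, 77)]  |A|=2450.917
5. canonical 6-gon: [(0, 0) (44.4775, 0) (48.0263, 14.4808) (26.8712, 53.0976) (1.1595, 77) (0, 77)]
6. shoelace: 2450.917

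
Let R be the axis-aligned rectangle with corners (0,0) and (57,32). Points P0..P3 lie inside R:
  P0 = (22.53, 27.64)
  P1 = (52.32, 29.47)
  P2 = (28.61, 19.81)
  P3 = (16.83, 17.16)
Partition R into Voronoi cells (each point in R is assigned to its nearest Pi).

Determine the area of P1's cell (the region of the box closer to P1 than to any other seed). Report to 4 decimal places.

1. box [0,57]×[0,32]: [(0, 0) (57, 0) (57, 32) (0, 32)]
2. ⊥bis P1·P0 via (37.425,28.555): [(39.1791, 0) (57, 0) (57, 32) (37.2134, 32)]  |A|=601.7199
3. ⊥bis P1·P2 via (40.465,24.64): [(50.5039, 0) (57, 0) (57, 32) (37.4664, 32)]  |A|=416.4757
4. ⊥bis P1·P3 via (34.575,23.315): [(50.5039, 0) (57, 0) (57, 32) (37.4664, 32)]  |A|=416.4757
5. canonical 4-gon: [(50.5039, 0) (57, 0) (57, 32) (37.4664, 32)]
6. shoelace: 416.4757

Area of P1's cell: 416.4757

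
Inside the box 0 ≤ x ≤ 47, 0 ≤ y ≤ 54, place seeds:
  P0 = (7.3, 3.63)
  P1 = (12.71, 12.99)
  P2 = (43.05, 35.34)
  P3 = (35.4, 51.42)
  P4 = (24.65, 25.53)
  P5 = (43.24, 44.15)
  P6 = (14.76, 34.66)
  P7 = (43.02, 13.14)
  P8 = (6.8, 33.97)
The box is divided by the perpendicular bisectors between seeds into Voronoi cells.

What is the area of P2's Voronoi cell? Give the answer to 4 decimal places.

1. box [0,47]×[0,54]: [(0, 0) (47, 0) (47, 54) (0, 54)]
2. ⊥bis P2·P0 via (25.175,19.485): [(0, 47.8674) (42.4581, 0) (47, 0) (47, 54) (0, 54)]  |A|=1521.8213
3. ⊥bis P2·P1 via (27.88,24.165): [(45.6812, 0) (47, 0) (47, 54) (5.902, 54)]  |A|=1145.2539
4. ⊥bis P2·P3 via (39.225,43.38): [(20.3427, 34.3968) (45.6812, 0) (47, 0) (47, 47.0789)]  |A|=650.1798
5. ⊥bis P2·P4 via (33.85,30.435): [(29.4322, 38.7211) (47, 5.7704) (47, 47.0789)]  |A|=362.8495
6. ⊥bis P2·P5 via (43.145,39.745): [(32.0857, 39.9835) (29.4322, 38.7211) (47, 5.7704) (47, 39.6619)]  |A|=307.5394
7. ⊥bis P2·P6 via (28.905,35): [(32.0857, 39.9835) (29.4322, 38.7211) (47, 5.7704) (47, 39.6619)]  |A|=307.5394
8. ⊥bis P2·P7 via (43.035,24.24): [(32.0857, 39.9835) (29.4322, 38.7211) (37.1486, 24.248) (47, 24.2346) (47, 39.6619)]  |A|=216.5903
9. ⊥bis P2·P8 via (24.925,34.655): [(32.0857, 39.9835) (29.4322, 38.7211) (37.1486, 24.248) (47, 24.2346) (47, 39.6619)]  |A|=216.5903
10. canonical 5-gon: [(32.0857, 39.9835) (29.4322, 38.7211) (37.1486, 24.248) (47, 24.2346) (47, 39.6619)]
11. shoelace: 216.5903

Area of P2's cell: 216.5903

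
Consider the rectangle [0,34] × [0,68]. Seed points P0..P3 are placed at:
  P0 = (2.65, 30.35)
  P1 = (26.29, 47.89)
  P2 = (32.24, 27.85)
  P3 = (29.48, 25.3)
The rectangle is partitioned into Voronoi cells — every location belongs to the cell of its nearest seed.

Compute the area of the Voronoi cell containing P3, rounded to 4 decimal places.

Area of P3's cell: 633.7416

1. box [0,34]×[0,68]: [(0, 0) (34, 0) (34, 68) (0, 68)]
2. ⊥bis P3·P0 via (16.065,27.825): [(10.8277, 0) (34, 0) (34, 68) (23.6268, 68)]  |A|=1140.5455
3. ⊥bis P3·P1 via (27.885,36.595): [(17.438, 35.1198) (10.8277, 0) (34, 0) (34, 37.4585)]  |A|=717.0957
4. ⊥bis P3·P2 via (30.86,26.575): [(22.3275, 35.8102) (17.438, 35.1198) (10.8277, 0) (34, 0) (34, 23.1764)]  |A|=633.7416
5. canonical 5-gon: [(22.3275, 35.8102) (17.438, 35.1198) (10.8277, 0) (34, 0) (34, 23.1764)]
6. shoelace: 633.7416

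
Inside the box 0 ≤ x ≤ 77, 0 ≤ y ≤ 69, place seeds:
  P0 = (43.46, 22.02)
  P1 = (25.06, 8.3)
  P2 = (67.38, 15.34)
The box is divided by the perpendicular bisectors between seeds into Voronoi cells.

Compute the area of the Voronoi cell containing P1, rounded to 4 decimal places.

Area of P1's cell: 1392.1277

1. box [0,77]×[0,69]: [(0, 0) (77, 0) (77, 69) (0, 69)]
2. ⊥bis P1·P0 via (34.26,15.16): [(0, 61.1064) (0, 0) (45.5641, 0)]  |A|=1392.1277
3. ⊥bis P1·P2 via (46.22,11.82): [(0, 61.1064) (0, 0) (45.5641, 0)]  |A|=1392.1277
4. canonical 3-gon: [(0, 61.1064) (0, 0) (45.5641, 0)]
5. shoelace: 1392.1277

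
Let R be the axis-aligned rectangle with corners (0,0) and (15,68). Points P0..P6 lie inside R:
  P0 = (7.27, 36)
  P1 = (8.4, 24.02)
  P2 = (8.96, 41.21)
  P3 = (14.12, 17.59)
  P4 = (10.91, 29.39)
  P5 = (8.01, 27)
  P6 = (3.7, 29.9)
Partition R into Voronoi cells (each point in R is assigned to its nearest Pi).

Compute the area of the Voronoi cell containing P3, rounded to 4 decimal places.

1. box [0,15]×[0,68]: [(0, 0) (15, 0) (15, 68) (0, 68)]
2. ⊥bis P3·P0 via (10.695,26.795): [(0, 22.8156) (0, 0) (15, 0) (15, 28.3968)]  |A|=384.093
3. ⊥bis P3·P1 via (11.26,20.805): [(0, 10.7883) (0, 0) (15, 0) (15, 24.132)]  |A|=261.9027
4. ⊥bis P3·P2 via (11.54,29.4): [(0, 10.7883) (0, 0) (15, 0) (15, 24.132)]  |A|=261.9027
5. ⊥bis P3·P4 via (12.515,23.49): [(0, 10.7883) (0, 0) (15, 0) (15, 24.132)]  |A|=261.9027
6. ⊥bis P3·P5 via (11.065,22.295): [(0, 10.7883) (0, 0) (15, 0) (15, 24.132)]  |A|=261.9027
7. ⊥bis P3·P6 via (8.91,23.745): [(0, 10.7883) (0, 0) (15, 0) (15, 24.132)]  |A|=261.9027
8. canonical 4-gon: [(0, 10.7883) (0, 0) (15, 0) (15, 24.132)]
9. shoelace: 261.9027

Area of P3's cell: 261.9027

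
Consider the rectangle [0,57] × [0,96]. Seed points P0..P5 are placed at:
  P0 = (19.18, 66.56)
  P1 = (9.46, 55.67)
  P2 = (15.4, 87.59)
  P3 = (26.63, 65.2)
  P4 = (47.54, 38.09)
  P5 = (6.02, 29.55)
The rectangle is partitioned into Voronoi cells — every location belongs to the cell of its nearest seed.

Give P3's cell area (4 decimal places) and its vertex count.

1. box [0,57]×[0,96]: [(0, 0) (57, 0) (57, 96) (0, 96)]
2. ⊥bis P3·P0 via (22.905,65.88): [(10.8786, 0) (57, 0) (57, 96) (28.4034, 96)]  |A|=3586.464
3. ⊥bis P3·P1 via (18.045,60.435): [(20.9542, 55.1936) (51.5887, 0) (57, 0) (57, 96) (28.4034, 96)]  |A|=2462.9952
4. ⊥bis P3·P2 via (21.015,76.395): [(25.2085, 78.4983) (20.9542, 55.1936) (51.5887, 0) (57, 0) (57, 94.4438)]  |A|=2188.0129
5. ⊥bis P3·P4 via (37.085,51.645): [(25.2085, 78.4983) (20.9542, 55.1936) (27.1689, 43.9967) (57, 67.0055) (57, 94.4438)]  |A|=1069.5496
6. ⊥bis P3·P5 via (16.325,47.375): [(25.2085, 78.4983) (20.9542, 55.1936) (27.1689, 43.9967) (57, 67.0055) (57, 94.4438)]  |A|=1069.5496
7. canonical 5-gon: [(25.2085, 78.4983) (20.9542, 55.1936) (27.1689, 43.9967) (57, 67.0055) (57, 94.4438)]
8. shoelace: 1069.5496

Area of P3's cell: 1069.5496 (5 vertices)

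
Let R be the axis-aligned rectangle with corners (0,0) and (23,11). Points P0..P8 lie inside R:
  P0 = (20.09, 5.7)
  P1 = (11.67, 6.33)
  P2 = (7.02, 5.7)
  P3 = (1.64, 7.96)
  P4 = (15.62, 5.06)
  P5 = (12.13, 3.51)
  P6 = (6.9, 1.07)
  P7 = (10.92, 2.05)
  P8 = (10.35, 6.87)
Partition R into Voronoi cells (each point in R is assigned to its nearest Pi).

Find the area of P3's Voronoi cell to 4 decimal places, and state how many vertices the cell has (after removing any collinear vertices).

1. box [0,23]×[0,11]: [(0, 0) (23, 0) (23, 11) (0, 11)]
2. ⊥bis P3·P0 via (10.865,6.83): [(0, 0) (10.0284, 0) (11.3758, 11) (0, 11)]  |A|=117.7229
3. ⊥bis P3·P1 via (6.655,7.145): [(0, 0) (5.4938, 0) (7.2815, 11) (0, 11)]  |A|=70.2643
4. ⊥bis P3·P2 via (4.33,6.83): [(0, 0) (1.4609, 0) (6.0817, 11) (0, 11)]  |A|=41.4843
5. ⊥bis P3·P4 via (8.63,6.51): [(0, 0) (1.4609, 0) (6.0817, 11) (0, 11)]  |A|=41.4843
6. ⊥bis P3·P5 via (6.885,5.735): [(0, 0) (1.4609, 0) (6.0817, 11) (0, 11)]  |A|=41.4843
7. ⊥bis P3·P6 via (4.27,4.515): [(0, 1.2552) (2.9268, 3.4895) (6.0817, 11) (0, 11)]  |A|=37.0986
8. ⊥bis P3·P7 via (6.28,5.005): [(0, 1.2552) (2.9268, 3.4895) (6.0817, 11) (0, 11)]  |A|=37.0986
9. ⊥bis P3·P8 via (5.995,7.415): [(0, 1.2552) (2.9268, 3.4895) (6.0817, 11) (0, 11)]  |A|=37.0986
10. canonical 4-gon: [(0, 1.2552) (2.9268, 3.4895) (6.0817, 11) (0, 11)]
11. shoelace: 37.0986

Area of P3's cell: 37.0986 (4 vertices)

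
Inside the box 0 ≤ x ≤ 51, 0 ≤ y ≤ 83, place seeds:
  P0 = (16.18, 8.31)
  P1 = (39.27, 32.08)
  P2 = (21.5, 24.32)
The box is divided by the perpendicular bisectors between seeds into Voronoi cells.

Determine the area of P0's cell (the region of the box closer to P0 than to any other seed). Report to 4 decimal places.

1. box [0,51]×[0,83]: [(0, 0) (51, 0) (51, 83) (0, 83)]
2. ⊥bis P0·P1 via (27.725,20.195): [(0, 47.1269) (0, 0) (48.5147, 0)]  |A|=1143.1737
3. ⊥bis P0·P2 via (18.84,16.315): [(38.4157, 9.8102) (0, 22.5754) (0, 0) (48.5147, 0)]  |A|=671.5929
4. canonical 4-gon: [(38.4157, 9.8102) (0, 22.5754) (0, 0) (48.5147, 0)]
5. shoelace: 671.5929

Area of P0's cell: 671.5929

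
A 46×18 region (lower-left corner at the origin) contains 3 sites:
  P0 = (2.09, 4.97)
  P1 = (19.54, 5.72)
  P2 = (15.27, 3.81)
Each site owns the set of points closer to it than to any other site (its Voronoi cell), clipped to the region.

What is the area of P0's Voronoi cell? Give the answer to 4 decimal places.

Area of P0's cell: 163.5432

1. box [0,46]×[0,18]: [(0, 0) (46, 0) (46, 18) (0, 18)]
2. ⊥bis P0·P1 via (10.815,5.345): [(0, 0) (11.0447, 0) (10.2711, 18) (0, 18)]  |A|=191.8423
3. ⊥bis P0·P2 via (8.68,4.39): [(0, 0) (8.2936, 0) (9.8778, 18) (0, 18)]  |A|=163.5432
4. canonical 4-gon: [(0, 0) (8.2936, 0) (9.8778, 18) (0, 18)]
5. shoelace: 163.5432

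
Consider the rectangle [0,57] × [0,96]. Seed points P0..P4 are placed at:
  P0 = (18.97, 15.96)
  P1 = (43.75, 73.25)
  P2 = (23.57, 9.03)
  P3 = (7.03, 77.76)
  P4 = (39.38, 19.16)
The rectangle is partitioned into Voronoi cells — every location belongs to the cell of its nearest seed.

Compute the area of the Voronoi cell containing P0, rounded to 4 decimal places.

Area of P0's cell: 1057.3746

1. box [0,57]×[0,96]: [(0, 0) (57, 0) (57, 96) (0, 96)]
2. ⊥bis P0·P1 via (31.36,44.605): [(0, 58.1693) (0, 0) (57, 0) (57, 33.5148)]  |A|=2612.9971
3. ⊥bis P0·P2 via (21.27,12.495): [(54.5398, 34.5789) (0, 58.1693) (0, 0) (2.446, 0)]  |A|=1628.5634
4. ⊥bis P0·P3 via (13,46.86): [(54.5398, 34.5789) (22.0874, 48.6157) (0, 44.3483) (0, 0) (2.446, 0)]  |A|=1475.9284
5. ⊥bis P0·P4 via (29.175,17.56): [(29.1491, 17.725) (24.4673, 47.5863) (22.0874, 48.6157) (0, 44.3483) (0, 0) (2.446, 0)]  |A|=1057.3746
6. canonical 6-gon: [(29.1491, 17.725) (24.4673, 47.5863) (22.0874, 48.6157) (0, 44.3483) (0, 0) (2.446, 0)]
7. shoelace: 1057.3746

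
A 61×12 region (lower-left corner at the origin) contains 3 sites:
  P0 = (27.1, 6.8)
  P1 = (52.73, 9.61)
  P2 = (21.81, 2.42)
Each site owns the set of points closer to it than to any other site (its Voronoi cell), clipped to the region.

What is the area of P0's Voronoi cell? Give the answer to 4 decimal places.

Area of P0's cell: 202.2317

1. box [0,61]×[0,12]: [(0, 0) (61, 0) (61, 12) (0, 12)]
2. ⊥bis P0·P1 via (39.915,8.205): [(0, 0) (40.8146, 0) (39.4989, 12) (0, 12)]  |A|=481.881
3. ⊥bis P0·P2 via (24.455,4.61): [(28.272, 0) (40.8146, 0) (39.4989, 12) (18.3362, 12)]  |A|=202.2317
4. canonical 4-gon: [(28.272, 0) (40.8146, 0) (39.4989, 12) (18.3362, 12)]
5. shoelace: 202.2317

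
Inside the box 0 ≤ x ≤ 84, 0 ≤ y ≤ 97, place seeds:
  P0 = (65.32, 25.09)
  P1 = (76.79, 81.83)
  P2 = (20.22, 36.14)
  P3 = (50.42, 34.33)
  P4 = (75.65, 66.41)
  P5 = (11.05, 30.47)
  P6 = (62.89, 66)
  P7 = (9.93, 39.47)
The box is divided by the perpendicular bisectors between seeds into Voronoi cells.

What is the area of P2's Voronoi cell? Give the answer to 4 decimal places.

1. box [0,84]×[0,97]: [(0, 0) (84, 0) (84, 97) (0, 97)]
2. ⊥bis P2·P0 via (42.77,30.615): [(0, 0) (35.269, 0) (59.0351, 97) (0, 97)]  |A|=4573.7463
3. ⊥bis P2·P1 via (48.505,58.985): [(0, 0) (35.269, 0) (49.4379, 57.8299) (17.8014, 97) (0, 97)]  |A|=3766.1818
4. ⊥bis P2·P3 via (35.32,35.235): [(0, 0) (33.2082, 0) (37.5559, 72.5414) (17.8014, 97) (0, 97)]  |A|=3243.6453
5. ⊥bis P2·P4 via (47.935,51.275): [(0, 0) (33.2082, 0) (37.4338, 70.5046) (33.7446, 77.2602) (17.8014, 97) (0, 97)]  |A|=3239.4759
6. ⊥bis P2·P5 via (15.635,33.305): [(0, 58.5912) (33.4751, 4.4525) (37.4338, 70.5046) (33.7446, 77.2602) (17.8014, 97) (0, 97)]  |A|=2184.8725
7. ⊥bis P2·P6 via (41.555,51.07): [(0, 58.5912) (33.4751, 4.4525) (36.6861, 58.0277) (9.4137, 97) (0, 97)]  |A|=1871.6059
8. ⊥bis P2·P7 via (15.075,37.805): [(14.3114, 35.4456) (33.4751, 4.4525) (36.6861, 58.0277) (26.3837, 72.7498)]  |A|=844.1327
9. canonical 4-gon: [(14.3114, 35.4456) (33.4751, 4.4525) (36.6861, 58.0277) (26.3837, 72.7498)]
10. shoelace: 844.1327

Area of P2's cell: 844.1327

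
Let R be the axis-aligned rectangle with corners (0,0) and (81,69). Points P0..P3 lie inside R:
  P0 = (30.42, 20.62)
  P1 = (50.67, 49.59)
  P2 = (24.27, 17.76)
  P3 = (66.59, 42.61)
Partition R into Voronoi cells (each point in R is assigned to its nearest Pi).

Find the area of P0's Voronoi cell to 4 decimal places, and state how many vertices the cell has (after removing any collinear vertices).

Area of P0's cell: 1215.2704 (4 vertices)

1. box [0,81]×[0,69]: [(0, 0) (81, 0) (81, 69) (0, 69)]
2. ⊥bis P0·P1 via (40.545,35.105): [(0, 63.4459) (0, 0) (81, 0) (81, 6.827)]  |A|=2846.0529
3. ⊥bis P0·P2 via (27.345,19.19): [(10.022, 56.4406) (36.2691, 0) (81, 0) (81, 6.827)]  |A|=1504.6011
4. ⊥bis P0·P3 via (48.505,31.615): [(50.6978, 28.0082) (10.022, 56.4406) (36.2691, 0) (67.7257, 0)]  |A|=1215.2704
5. canonical 4-gon: [(50.6978, 28.0082) (10.022, 56.4406) (36.2691, 0) (67.7257, 0)]
6. shoelace: 1215.2704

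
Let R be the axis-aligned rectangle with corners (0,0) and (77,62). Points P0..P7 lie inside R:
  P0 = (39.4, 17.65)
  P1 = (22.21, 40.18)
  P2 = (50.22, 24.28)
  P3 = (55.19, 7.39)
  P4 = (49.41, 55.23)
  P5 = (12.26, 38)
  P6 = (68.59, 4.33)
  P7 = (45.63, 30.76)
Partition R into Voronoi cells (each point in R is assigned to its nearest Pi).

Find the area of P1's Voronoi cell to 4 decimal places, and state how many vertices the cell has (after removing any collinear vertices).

Area of P1's cell: 627.2310 (5 vertices)

1. box [0,77]×[0,62]: [(0, 0) (77, 0) (77, 62) (0, 62)]
2. ⊥bis P1·P0 via (30.805,28.915): [(0, 5.4113) (74.1677, 62) (0, 62)]  |A|=2098.5266
3. ⊥bis P1·P2 via (36.215,32.23): [(0, 5.4113) (37.0288, 33.6637) (53.1141, 62) (0, 62)]  |A|=1800.2352
4. ⊥bis P1·P3 via (38.7,23.785): [(0, 5.4113) (37.0288, 33.6637) (53.1141, 62) (0, 62)]  |A|=1800.2352
5. ⊥bis P1·P4 via (35.81,47.705): [(0, 5.4113) (37.0288, 33.6637) (40.3459, 39.5072) (27.9005, 62) (0, 62)]  |A|=1516.6725
6. ⊥bis P1·P5 via (17.235,39.09): [(21.0886, 21.5015) (37.0288, 33.6637) (40.3459, 39.5072) (27.9005, 62) (12.2155, 62)]  |A|=672.6306
7. ⊥bis P1·P6 via (45.4,22.255): [(21.0886, 21.5015) (37.0288, 33.6637) (40.3459, 39.5072) (27.9005, 62) (12.2155, 62)]  |A|=672.6306
8. ⊥bis P1·P7 via (33.92,35.47): [(21.0886, 21.5015) (31.4953, 29.4417) (37.5652, 44.5328) (27.9005, 62) (12.2155, 62)]  |A|=627.231
9. canonical 5-gon: [(21.0886, 21.5015) (31.4953, 29.4417) (37.5652, 44.5328) (27.9005, 62) (12.2155, 62)]
10. shoelace: 627.231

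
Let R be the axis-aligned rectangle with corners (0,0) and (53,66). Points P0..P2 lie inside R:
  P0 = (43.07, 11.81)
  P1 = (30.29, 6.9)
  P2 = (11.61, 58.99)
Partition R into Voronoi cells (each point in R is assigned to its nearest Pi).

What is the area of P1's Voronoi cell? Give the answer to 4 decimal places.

1. box [0,53]×[0,66]: [(0, 0) (53, 0) (53, 66) (0, 66)]
2. ⊥bis P1·P0 via (36.68,9.355): [(0, 0) (40.2741, 0) (14.9173, 66) (0, 66)]  |A|=1821.3183
3. ⊥bis P1·P2 via (20.95,32.945): [(0, 25.4321) (0, 0) (40.2741, 0) (26.8096, 35.0463)]  |A|=1046.6416
4. canonical 4-gon: [(0, 25.4321) (0, 0) (40.2741, 0) (26.8096, 35.0463)]
5. shoelace: 1046.6416

Area of P1's cell: 1046.6416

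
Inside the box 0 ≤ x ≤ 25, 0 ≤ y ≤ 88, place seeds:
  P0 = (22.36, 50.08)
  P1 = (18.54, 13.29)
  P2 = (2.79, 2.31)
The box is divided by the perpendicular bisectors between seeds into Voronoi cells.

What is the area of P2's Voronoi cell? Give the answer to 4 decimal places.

Area of P2's cell: 185.9715

1. box [0,25]×[0,88]: [(0, 0) (25, 0) (25, 88) (0, 88)]
2. ⊥bis P2·P0 via (12.575,26.195): [(0, 31.3466) (0, 0) (25, 0) (25, 21.1048)]  |A|=655.6431
3. ⊥bis P2·P1 via (10.665,7.8): [(0, 23.0982) (0, 0) (16.1027, 0)]  |A|=185.9715
4. canonical 3-gon: [(0, 23.0982) (0, 0) (16.1027, 0)]
5. shoelace: 185.9715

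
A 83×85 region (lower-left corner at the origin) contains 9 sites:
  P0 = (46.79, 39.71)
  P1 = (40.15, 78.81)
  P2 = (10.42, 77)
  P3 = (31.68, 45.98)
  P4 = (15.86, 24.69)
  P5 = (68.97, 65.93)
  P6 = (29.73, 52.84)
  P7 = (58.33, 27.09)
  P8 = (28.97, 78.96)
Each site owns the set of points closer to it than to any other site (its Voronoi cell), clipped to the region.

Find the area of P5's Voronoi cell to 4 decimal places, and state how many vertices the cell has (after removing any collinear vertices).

1. box [0,83]×[0,85]: [(0, 0) (83, 0) (83, 85) (0, 85)]
2. ⊥bis P5·P0 via (57.88,52.82): [(83, 31.5705) (83, 85) (19.8385, 85)]  |A|=1687.3423
3. ⊥bis P5·P1 via (54.56,72.37): [(49.1306, 60.2213) (83, 31.5705) (83, 85) (60.2045, 85)]  |A|=1187.2341
4. ⊥bis P5·P2 via (39.695,71.465): [(49.1306, 60.2213) (83, 31.5705) (83, 85) (60.2045, 85)]  |A|=1187.2341
5. ⊥bis P5·P3 via (50.325,55.955): [(49.1306, 60.2213) (83, 31.5705) (83, 85) (60.2045, 85)]  |A|=1187.2341
6. ⊥bis P5·P4 via (42.415,45.31): [(49.1306, 60.2213) (83, 31.5705) (83, 85) (60.2045, 85)]  |A|=1187.2341
7. ⊥bis P5·P6 via (49.35,59.385): [(49.1306, 60.2213) (83, 31.5705) (83, 85) (60.2045, 85)]  |A|=1187.2341
8. ⊥bis P5·P7 via (63.65,46.51): [(49.1306, 60.2213) (66.1484, 45.8256) (83, 41.2092) (83, 85) (60.2045, 85)]  |A|=1106.0208
9. ⊥bis P5·P8 via (48.97,72.445): [(49.1306, 60.2213) (66.1484, 45.8256) (83, 41.2092) (83, 85) (60.2045, 85)]  |A|=1106.0208
10. canonical 5-gon: [(49.1306, 60.2213) (66.1484, 45.8256) (83, 41.2092) (83, 85) (60.2045, 85)]
11. shoelace: 1106.0208

Area of P5's cell: 1106.0208 (5 vertices)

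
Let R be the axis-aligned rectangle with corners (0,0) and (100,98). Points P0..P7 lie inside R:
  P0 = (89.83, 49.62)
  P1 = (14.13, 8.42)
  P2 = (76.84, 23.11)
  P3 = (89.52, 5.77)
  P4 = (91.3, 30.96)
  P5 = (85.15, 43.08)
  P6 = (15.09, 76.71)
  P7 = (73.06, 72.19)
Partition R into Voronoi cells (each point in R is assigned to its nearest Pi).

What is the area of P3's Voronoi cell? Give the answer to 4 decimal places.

Area of P3's cell: 437.8000

1. box [0,100]×[0,98]: [(0, 0) (100, 0) (100, 98) (0, 98)]
2. ⊥bis P3·P0 via (89.675,27.695): [(0, 28.329) (0, 0) (100, 0) (100, 27.622)]  |A|=2797.5485
3. ⊥bis P3·P1 via (51.825,7.095): [(52.5583, 27.9574) (51.5756, 0) (100, 0) (100, 27.622)]  |A|=1332.1272
4. ⊥bis P3·P2 via (83.18,14.44): [(63.4332, 0) (100, 0) (100, 26.7397)]  |A|=488.8937
5. ⊥bis P3·P4 via (90.41,18.365): [(88.7116, 18.485) (63.4332, 0) (100, 0) (100, 17.6873)]  |A|=437.8
6. ⊥bis P3·P5 via (87.335,24.425): [(88.7116, 18.485) (63.4332, 0) (100, 0) (100, 17.6873)]  |A|=437.8
7. ⊥bis P3·P6 via (52.305,41.24): [(88.7116, 18.485) (63.4332, 0) (100, 0) (100, 17.6873)]  |A|=437.8
8. ⊥bis P3·P7 via (81.29,38.98): [(88.7116, 18.485) (63.4332, 0) (100, 0) (100, 17.6873)]  |A|=437.8
9. canonical 4-gon: [(88.7116, 18.485) (63.4332, 0) (100, 0) (100, 17.6873)]
10. shoelace: 437.8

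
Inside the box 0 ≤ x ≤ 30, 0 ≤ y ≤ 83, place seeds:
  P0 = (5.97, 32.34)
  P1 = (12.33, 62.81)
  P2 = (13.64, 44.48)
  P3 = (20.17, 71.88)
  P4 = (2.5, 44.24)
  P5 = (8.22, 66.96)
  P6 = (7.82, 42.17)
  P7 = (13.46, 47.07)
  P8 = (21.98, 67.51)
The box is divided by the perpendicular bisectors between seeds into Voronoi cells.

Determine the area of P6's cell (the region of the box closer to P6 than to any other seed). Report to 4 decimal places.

Area of P6's cell: 66.4954

1. box [0,30]×[0,83]: [(0, 0) (30, 0) (30, 83) (0, 83)]
2. ⊥bis P6·P0 via (6.895,37.255): [(0, 38.5526) (30, 32.9067) (30, 83) (0, 83)]  |A|=1418.1107
3. ⊥bis P6·P1 via (10.075,52.49): [(0, 54.6915) (0, 38.5526) (30, 32.9067) (30, 48.1362)]  |A|=470.5262
4. ⊥bis P6·P2 via (10.73,43.325): [(6.8091, 53.2036) (0, 54.6915) (0, 38.5526) (13.6433, 35.985)]  |A|=163.6312
5. ⊥bis P6·P3 via (13.995,57.025): [(6.8091, 53.2036) (0, 54.6915) (0, 38.5526) (13.6433, 35.985)]  |A|=163.6312
6. ⊥bis P6·P4 via (5.16,43.205): [(7.9409, 50.3521) (3.1212, 37.9652) (13.6433, 35.985)]  |A|=69.9399
7. ⊥bis P6·P5 via (8.02,54.565): [(7.9409, 50.3521) (3.1212, 37.9652) (13.6433, 35.985)]  |A|=69.9399
8. ⊥bis P6·P7 via (10.64,44.62): [(9.8594, 45.5185) (7.2354, 48.5388) (3.1212, 37.9652) (13.6433, 35.985)]  |A|=66.4954
9. ⊥bis P6·P8 via (14.9,54.84): [(9.8594, 45.5185) (7.2354, 48.5388) (3.1212, 37.9652) (13.6433, 35.985)]  |A|=66.4954
10. canonical 4-gon: [(9.8594, 45.5185) (7.2354, 48.5388) (3.1212, 37.9652) (13.6433, 35.985)]
11. shoelace: 66.4954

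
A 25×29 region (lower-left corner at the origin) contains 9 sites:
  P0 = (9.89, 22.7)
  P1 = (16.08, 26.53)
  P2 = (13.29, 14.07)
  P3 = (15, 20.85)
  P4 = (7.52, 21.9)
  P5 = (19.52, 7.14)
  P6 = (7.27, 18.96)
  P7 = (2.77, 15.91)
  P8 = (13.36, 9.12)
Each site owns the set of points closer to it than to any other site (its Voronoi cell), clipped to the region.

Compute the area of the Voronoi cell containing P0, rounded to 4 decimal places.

Area of P0's cell: 38.6542

1. box [0,25]×[0,29]: [(0, 0) (25, 0) (25, 29) (0, 29)]
2. ⊥bis P0·P1 via (12.985,24.615): [(0, 0) (25, 0) (25, 5.1965) (10.2718, 29) (0, 29)]  |A|=549.709
3. ⊥bis P0·P2 via (11.59,18.385): [(0, 13.8188) (15.8108, 20.0479) (10.2718, 29) (0, 29)]  |A|=165.9907
4. ⊥bis P0·P3 via (12.445,21.775): [(0, 13.8188) (11.1558, 18.2139) (13.293, 24.1173) (10.2718, 29) (0, 29)]  |A|=154.2103
5. ⊥bis P0·P4 via (8.705,22.3): [(10.21, 17.8413) (11.1558, 18.2139) (13.293, 24.1173) (10.2718, 29) (6.4434, 29)]  |A|=40.7603
6. ⊥bis P0·P5 via (14.705,14.92): [(10.21, 17.8413) (11.1558, 18.2139) (13.293, 24.1173) (10.2718, 29) (6.4434, 29)]  |A|=40.7603
7. ⊥bis P0·P6 via (8.58,20.83): [(9.3936, 20.2601) (11.3902, 18.8614) (13.293, 24.1173) (10.2718, 29) (6.4434, 29)]  |A|=38.6542
8. ⊥bis P0·P7 via (6.33,19.305): [(9.3936, 20.2601) (11.3902, 18.8614) (13.293, 24.1173) (10.2718, 29) (6.4434, 29)]  |A|=38.6542
9. ⊥bis P0·P8 via (11.625,15.91): [(9.3936, 20.2601) (11.3902, 18.8614) (13.293, 24.1173) (10.2718, 29) (6.4434, 29)]  |A|=38.6542
10. canonical 5-gon: [(9.3936, 20.2601) (11.3902, 18.8614) (13.293, 24.1173) (10.2718, 29) (6.4434, 29)]
11. shoelace: 38.6542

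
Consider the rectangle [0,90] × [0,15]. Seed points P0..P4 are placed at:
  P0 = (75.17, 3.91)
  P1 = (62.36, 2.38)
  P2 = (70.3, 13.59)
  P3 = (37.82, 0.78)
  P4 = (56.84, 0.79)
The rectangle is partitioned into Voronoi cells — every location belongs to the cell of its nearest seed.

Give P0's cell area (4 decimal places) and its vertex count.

1. box [0,90]×[0,15]: [(0, 0) (90, 0) (90, 15) (0, 15)]
2. ⊥bis P0·P1 via (68.765,3.145): [(69.1406, 0) (90, 0) (90, 15) (67.3491, 15)]  |A|=326.3273
3. ⊥bis P0·P2 via (72.735,8.75): [(68.3585, 6.5482) (69.1406, 0) (90, 0) (90, 15) (85.158, 15)]  |A|=251.0685
4. ⊥bis P0·P3 via (56.495,2.345): [(68.3585, 6.5482) (69.1406, 0) (90, 0) (90, 15) (85.158, 15)]  |A|=251.0685
5. ⊥bis P0·P4 via (66.005,2.35): [(68.3585, 6.5482) (69.1406, 0) (90, 0) (90, 15) (85.158, 15)]  |A|=251.0685
6. canonical 5-gon: [(68.3585, 6.5482) (69.1406, 0) (90, 0) (90, 15) (85.158, 15)]
7. shoelace: 251.0685

Area of P0's cell: 251.0685 (5 vertices)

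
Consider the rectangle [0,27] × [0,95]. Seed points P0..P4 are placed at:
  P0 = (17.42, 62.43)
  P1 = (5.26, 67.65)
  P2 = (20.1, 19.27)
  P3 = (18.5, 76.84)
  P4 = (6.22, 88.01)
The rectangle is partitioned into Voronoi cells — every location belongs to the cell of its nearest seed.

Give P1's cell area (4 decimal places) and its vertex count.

1. box [0,27]×[0,95]: [(0, 0) (27, 0) (27, 95) (0, 95)]
2. ⊥bis P1·P0 via (11.34,65.04): [(0, 38.6234) (24.2011, 95) (0, 95)]  |A|=682.1878
3. ⊥bis P1·P2 via (12.68,43.46): [(0, 39.5706) (0.4682, 39.7142) (24.2011, 95) (0, 95)]  |A|=681.9661
4. ⊥bis P1·P3 via (11.88,72.245): [(0, 89.3605) (0, 39.5706) (0.4682, 39.7142) (13.4574, 69.9725)]  |A|=341.1722
5. ⊥bis P1·P4 via (5.74,77.83): [(8.08, 77.7197) (0, 78.1006) (0, 39.5706) (0.4682, 39.7142) (13.4574, 69.9725)]  |A|=295.6826
6. canonical 5-gon: [(8.08, 77.7197) (0, 78.1006) (0, 39.5706) (0.4682, 39.7142) (13.4574, 69.9725)]
7. shoelace: 295.6826

Area of P1's cell: 295.6826 (5 vertices)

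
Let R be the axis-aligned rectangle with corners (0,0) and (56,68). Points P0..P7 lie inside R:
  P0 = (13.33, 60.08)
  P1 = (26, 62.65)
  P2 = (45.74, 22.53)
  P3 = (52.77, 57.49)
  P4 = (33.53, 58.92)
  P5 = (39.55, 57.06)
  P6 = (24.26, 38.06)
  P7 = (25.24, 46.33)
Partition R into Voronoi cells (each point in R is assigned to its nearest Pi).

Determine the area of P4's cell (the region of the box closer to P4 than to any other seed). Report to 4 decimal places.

1. box [0,56]×[0,68]: [(0, 0) (56, 0) (56, 68) (0, 68)]
2. ⊥bis P4·P0 via (23.43,59.5): [(20.0132, 0) (56, 0) (56, 68) (23.9181, 68)]  |A|=2314.3362
3. ⊥bis P4·P1 via (29.765,60.785): [(22.6828, 46.4876) (20.0132, 0) (56, 0) (56, 68) (33.339, 68)]  |A|=2213.0037
4. ⊥bis P4·P2 via (39.635,40.725): [(22.6828, 46.4876) (22.0123, 34.812) (56, 46.216) (56, 68) (33.339, 68)]  |A|=801.2287
5. ⊥bis P4·P3 via (43.15,58.205): [(22.6828, 46.4876) (22.0123, 34.812) (41.9075, 41.4875) (43.878, 68) (33.339, 68)]  |A|=487.0406
6. ⊥bis P4·P5 via (36.54,57.99): [(22.6828, 46.4876) (22.0123, 34.812) (30.2307, 37.5696) (39.6328, 68) (33.339, 68)]  |A|=271.5184
7. ⊥bis P4·P6 via (28.895,48.49): [(24.6165, 50.3913) (33.0362, 46.6497) (39.6328, 68) (33.339, 68)]  |A|=157.6357
8. ⊥bis P4·P7 via (29.385,52.625): [(26.6236, 54.4433) (33.953, 49.6171) (39.6328, 68) (33.339, 68)]  |A|=123.7354
9. canonical 4-gon: [(26.6236, 54.4433) (33.953, 49.6171) (39.6328, 68) (33.339, 68)]
10. shoelace: 123.7354

Area of P4's cell: 123.7354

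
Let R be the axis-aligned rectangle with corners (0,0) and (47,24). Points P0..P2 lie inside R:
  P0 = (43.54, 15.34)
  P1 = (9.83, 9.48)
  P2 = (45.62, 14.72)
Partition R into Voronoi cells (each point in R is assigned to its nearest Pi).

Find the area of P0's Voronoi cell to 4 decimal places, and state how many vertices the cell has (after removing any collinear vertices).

Area of P0's cell: 405.9853 (5 vertices)

1. box [0,47]×[0,24]: [(0, 0) (47, 0) (47, 24) (0, 24)]
2. ⊥bis P0·P1 via (26.685,12.41): [(28.8423, 0) (47, 0) (47, 24) (24.6702, 24)]  |A|=485.8495
3. ⊥bis P0·P2 via (44.58,15.03): [(28.8423, 0) (40.0999, 0) (47, 23.1487) (47, 24) (24.6702, 24)]  |A|=405.9853
4. canonical 5-gon: [(28.8423, 0) (40.0999, 0) (47, 23.1487) (47, 24) (24.6702, 24)]
5. shoelace: 405.9853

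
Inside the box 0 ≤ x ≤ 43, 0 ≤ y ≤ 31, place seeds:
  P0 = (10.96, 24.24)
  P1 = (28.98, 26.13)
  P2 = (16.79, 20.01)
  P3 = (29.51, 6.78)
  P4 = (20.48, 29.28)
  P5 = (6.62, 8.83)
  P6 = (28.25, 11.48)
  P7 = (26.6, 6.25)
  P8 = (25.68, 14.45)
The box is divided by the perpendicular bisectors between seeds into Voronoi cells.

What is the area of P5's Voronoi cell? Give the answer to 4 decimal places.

Area of P5's cell: 258.2960

1. box [0,43]×[0,31]: [(0, 0) (43, 0) (43, 31) (0, 31)]
2. ⊥bis P5·P0 via (8.79,16.535): [(0, 19.0106) (0, 0) (43, 0) (43, 6.9003)]  |A|=557.0829
3. ⊥bis P5·P1 via (17.8,17.48): [(21.2452, 13.0272) (0, 19.0106) (0, 0) (31.3243, 0)]  |A|=405.9753
4. ⊥bis P5·P2 via (11.705,14.42): [(9.6445, 16.2943) (0, 19.0106) (0, 0) (27.5571, 0)]  |A|=316.1861
5. ⊥bis P5·P3 via (18.065,7.805): [(18.1337, 8.5721) (9.6445, 16.2943) (0, 19.0106) (0, 0) (17.366, 0)]  |A|=272.5067
6. ⊥bis P5·P4 via (13.55,19.055): [(18.1337, 8.5721) (9.6445, 16.2943) (0, 19.0106) (0, 0) (17.366, 0)]  |A|=272.5067
7. ⊥bis P5·P6 via (17.435,10.155): [(17.9205, 6.1919) (17.5656, 9.0888) (9.6445, 16.2943) (0, 19.0106) (0, 0) (17.366, 0)]  |A|=271.7756
8. ⊥bis P5·P7 via (16.61,7.54): [(16.8894, 9.7039) (9.6445, 16.2943) (0, 19.0106) (0, 0) (15.6364, 0)]  |A|=258.3472
9. ⊥bis P5·P8 via (16.15,11.64): [(16.8381, 9.3064) (16.6591, 9.9135) (9.6445, 16.2943) (0, 19.0106) (0, 0) (15.6364, 0)]  |A|=258.296
10. canonical 6-gon: [(16.8381, 9.3064) (16.6591, 9.9135) (9.6445, 16.2943) (0, 19.0106) (0, 0) (15.6364, 0)]
11. shoelace: 258.296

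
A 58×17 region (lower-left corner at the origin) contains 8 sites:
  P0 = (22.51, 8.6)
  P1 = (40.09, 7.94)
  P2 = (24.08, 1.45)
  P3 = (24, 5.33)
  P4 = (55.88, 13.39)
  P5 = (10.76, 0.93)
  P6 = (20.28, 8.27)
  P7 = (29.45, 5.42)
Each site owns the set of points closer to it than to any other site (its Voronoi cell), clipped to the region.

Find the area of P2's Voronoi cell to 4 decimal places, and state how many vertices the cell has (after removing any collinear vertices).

Area of P2's cell: 34.6390 (5 vertices)

1. box [0,58]×[0,17]: [(0, 0) (58, 0) (58, 17) (0, 17)]
2. ⊥bis P2·P0 via (23.295,5.025): [(0.4104, 0) (58, 0) (58, 12.6455)]  |A|=364.1255
3. ⊥bis P2·P1 via (32.085,4.695): [(31.2437, 6.7704) (0.4104, 0) (33.9882, 0)]  |A|=113.6671
4. ⊥bis P2·P3 via (24.04,3.39): [(32.5429, 3.5653) (15.0001, 3.2036) (0.4104, 0) (33.9882, 0)]  |A|=85.3193
5. ⊥bis P2·P4 via (39.98,7.42): [(32.5429, 3.5653) (15.0001, 3.2036) (0.4104, 0) (33.9882, 0)]  |A|=85.3193
6. ⊥bis P2·P5 via (17.42,1.19): [(32.5429, 3.5653) (17.3395, 3.2518) (17.4665, 0) (33.9882, 0)]  |A|=54.1922
7. ⊥bis P2·P6 via (22.18,4.86): [(32.5429, 3.5653) (19.3689, 3.2937) (17.3811, 2.1861) (17.4665, 0) (33.9882, 0)]  |A|=53.1099
8. ⊥bis P2·P7 via (26.765,3.435): [(26.7569, 3.446) (19.3689, 3.2937) (17.3811, 2.1861) (17.4665, 0) (29.3045, 0)]  |A|=34.639
9. canonical 5-gon: [(26.7569, 3.446) (19.3689, 3.2937) (17.3811, 2.1861) (17.4665, 0) (29.3045, 0)]
10. shoelace: 34.639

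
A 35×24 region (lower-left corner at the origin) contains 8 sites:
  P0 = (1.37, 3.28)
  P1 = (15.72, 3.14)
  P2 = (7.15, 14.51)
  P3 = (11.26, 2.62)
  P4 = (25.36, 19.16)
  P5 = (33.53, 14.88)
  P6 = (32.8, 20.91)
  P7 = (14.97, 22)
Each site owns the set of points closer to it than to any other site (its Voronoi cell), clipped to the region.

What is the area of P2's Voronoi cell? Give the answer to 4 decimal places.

Area of P2's cell: 175.7401

1. box [0,35]×[0,24]: [(0, 0) (35, 0) (35, 24) (0, 24)]
2. ⊥bis P2·P0 via (4.26,8.895): [(0, 11.0876) (21.5422, 0) (35, 0) (35, 24) (0, 24)]  |A|=720.5747
3. ⊥bis P2·P1 via (11.435,8.825): [(0, 11.0876) (8.5788, 6.6722) (31.568, 24) (0, 24)]  |A|=328.889
4. ⊥bis P2·P3 via (9.205,8.565): [(0, 11.0876) (6.6303, 7.675) (12.6868, 9.7686) (31.568, 24) (0, 24)]  |A|=323.8124
5. ⊥bis P2·P4 via (16.255,16.835): [(0, 11.0876) (6.6303, 7.675) (12.6868, 9.7686) (17.1923, 13.1645) (14.4254, 24) (0, 24)]  |A|=230.9379
6. ⊥bis P2·P5 via (20.34,14.695): [(0, 11.0876) (6.6303, 7.675) (12.6868, 9.7686) (17.1923, 13.1645) (14.4254, 24) (0, 24)]  |A|=230.9379
7. ⊥bis P2·P6 via (19.975,17.71): [(0, 11.0876) (6.6303, 7.675) (12.6868, 9.7686) (17.1923, 13.1645) (14.4254, 24) (0, 24)]  |A|=230.9379
8. ⊥bis P2·P7 via (11.06,18.255): [(0, 11.0876) (6.6303, 7.675) (12.6868, 9.7686) (16.4625, 12.6144) (5.5574, 24) (0, 24)]  |A|=175.7401
9. canonical 6-gon: [(0, 11.0876) (6.6303, 7.675) (12.6868, 9.7686) (16.4625, 12.6144) (5.5574, 24) (0, 24)]
10. shoelace: 175.7401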